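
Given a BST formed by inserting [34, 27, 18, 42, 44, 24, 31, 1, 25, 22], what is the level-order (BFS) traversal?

Tree insertion order: [34, 27, 18, 42, 44, 24, 31, 1, 25, 22]
Tree (level-order array): [34, 27, 42, 18, 31, None, 44, 1, 24, None, None, None, None, None, None, 22, 25]
BFS from the root, enqueuing left then right child of each popped node:
  queue [34] -> pop 34, enqueue [27, 42], visited so far: [34]
  queue [27, 42] -> pop 27, enqueue [18, 31], visited so far: [34, 27]
  queue [42, 18, 31] -> pop 42, enqueue [44], visited so far: [34, 27, 42]
  queue [18, 31, 44] -> pop 18, enqueue [1, 24], visited so far: [34, 27, 42, 18]
  queue [31, 44, 1, 24] -> pop 31, enqueue [none], visited so far: [34, 27, 42, 18, 31]
  queue [44, 1, 24] -> pop 44, enqueue [none], visited so far: [34, 27, 42, 18, 31, 44]
  queue [1, 24] -> pop 1, enqueue [none], visited so far: [34, 27, 42, 18, 31, 44, 1]
  queue [24] -> pop 24, enqueue [22, 25], visited so far: [34, 27, 42, 18, 31, 44, 1, 24]
  queue [22, 25] -> pop 22, enqueue [none], visited so far: [34, 27, 42, 18, 31, 44, 1, 24, 22]
  queue [25] -> pop 25, enqueue [none], visited so far: [34, 27, 42, 18, 31, 44, 1, 24, 22, 25]
Result: [34, 27, 42, 18, 31, 44, 1, 24, 22, 25]


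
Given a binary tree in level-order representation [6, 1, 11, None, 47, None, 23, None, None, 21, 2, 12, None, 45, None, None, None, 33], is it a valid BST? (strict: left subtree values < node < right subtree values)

Level-order array: [6, 1, 11, None, 47, None, 23, None, None, 21, 2, 12, None, 45, None, None, None, 33]
Validate using subtree bounds (lo, hi): at each node, require lo < value < hi,
then recurse left with hi=value and right with lo=value.
Preorder trace (stopping at first violation):
  at node 6 with bounds (-inf, +inf): OK
  at node 1 with bounds (-inf, 6): OK
  at node 47 with bounds (1, 6): VIOLATION
Node 47 violates its bound: not (1 < 47 < 6).
Result: Not a valid BST


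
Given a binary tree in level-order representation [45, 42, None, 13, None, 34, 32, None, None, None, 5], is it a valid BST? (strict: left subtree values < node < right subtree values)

Level-order array: [45, 42, None, 13, None, 34, 32, None, None, None, 5]
Validate using subtree bounds (lo, hi): at each node, require lo < value < hi,
then recurse left with hi=value and right with lo=value.
Preorder trace (stopping at first violation):
  at node 45 with bounds (-inf, +inf): OK
  at node 42 with bounds (-inf, 45): OK
  at node 13 with bounds (-inf, 42): OK
  at node 34 with bounds (-inf, 13): VIOLATION
Node 34 violates its bound: not (-inf < 34 < 13).
Result: Not a valid BST


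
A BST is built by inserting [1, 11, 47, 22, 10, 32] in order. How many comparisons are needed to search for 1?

Search path for 1: 1
Found: True
Comparisons: 1


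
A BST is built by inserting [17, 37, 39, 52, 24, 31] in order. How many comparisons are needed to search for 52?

Search path for 52: 17 -> 37 -> 39 -> 52
Found: True
Comparisons: 4


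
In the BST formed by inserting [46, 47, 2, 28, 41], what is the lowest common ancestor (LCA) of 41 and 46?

Tree insertion order: [46, 47, 2, 28, 41]
Tree (level-order array): [46, 2, 47, None, 28, None, None, None, 41]
In a BST, the LCA of p=41, q=46 is the first node v on the
root-to-leaf path with p <= v <= q (go left if both < v, right if both > v).
Walk from root:
  at 46: 41 <= 46 <= 46, this is the LCA
LCA = 46


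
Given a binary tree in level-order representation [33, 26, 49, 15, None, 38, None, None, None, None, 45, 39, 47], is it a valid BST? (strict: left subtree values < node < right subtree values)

Level-order array: [33, 26, 49, 15, None, 38, None, None, None, None, 45, 39, 47]
Validate using subtree bounds (lo, hi): at each node, require lo < value < hi,
then recurse left with hi=value and right with lo=value.
Preorder trace (stopping at first violation):
  at node 33 with bounds (-inf, +inf): OK
  at node 26 with bounds (-inf, 33): OK
  at node 15 with bounds (-inf, 26): OK
  at node 49 with bounds (33, +inf): OK
  at node 38 with bounds (33, 49): OK
  at node 45 with bounds (38, 49): OK
  at node 39 with bounds (38, 45): OK
  at node 47 with bounds (45, 49): OK
No violation found at any node.
Result: Valid BST


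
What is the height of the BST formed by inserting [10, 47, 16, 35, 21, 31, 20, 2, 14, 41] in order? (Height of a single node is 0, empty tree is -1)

Insertion order: [10, 47, 16, 35, 21, 31, 20, 2, 14, 41]
Tree (level-order array): [10, 2, 47, None, None, 16, None, 14, 35, None, None, 21, 41, 20, 31]
Compute height bottom-up (empty subtree = -1):
  height(2) = 1 + max(-1, -1) = 0
  height(14) = 1 + max(-1, -1) = 0
  height(20) = 1 + max(-1, -1) = 0
  height(31) = 1 + max(-1, -1) = 0
  height(21) = 1 + max(0, 0) = 1
  height(41) = 1 + max(-1, -1) = 0
  height(35) = 1 + max(1, 0) = 2
  height(16) = 1 + max(0, 2) = 3
  height(47) = 1 + max(3, -1) = 4
  height(10) = 1 + max(0, 4) = 5
Height = 5


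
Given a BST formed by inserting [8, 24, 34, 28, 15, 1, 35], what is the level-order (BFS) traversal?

Tree insertion order: [8, 24, 34, 28, 15, 1, 35]
Tree (level-order array): [8, 1, 24, None, None, 15, 34, None, None, 28, 35]
BFS from the root, enqueuing left then right child of each popped node:
  queue [8] -> pop 8, enqueue [1, 24], visited so far: [8]
  queue [1, 24] -> pop 1, enqueue [none], visited so far: [8, 1]
  queue [24] -> pop 24, enqueue [15, 34], visited so far: [8, 1, 24]
  queue [15, 34] -> pop 15, enqueue [none], visited so far: [8, 1, 24, 15]
  queue [34] -> pop 34, enqueue [28, 35], visited so far: [8, 1, 24, 15, 34]
  queue [28, 35] -> pop 28, enqueue [none], visited so far: [8, 1, 24, 15, 34, 28]
  queue [35] -> pop 35, enqueue [none], visited so far: [8, 1, 24, 15, 34, 28, 35]
Result: [8, 1, 24, 15, 34, 28, 35]


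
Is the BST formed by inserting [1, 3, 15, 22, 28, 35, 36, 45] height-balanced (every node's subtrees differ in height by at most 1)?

Tree (level-order array): [1, None, 3, None, 15, None, 22, None, 28, None, 35, None, 36, None, 45]
Definition: a tree is height-balanced if, at every node, |h(left) - h(right)| <= 1 (empty subtree has height -1).
Bottom-up per-node check:
  node 45: h_left=-1, h_right=-1, diff=0 [OK], height=0
  node 36: h_left=-1, h_right=0, diff=1 [OK], height=1
  node 35: h_left=-1, h_right=1, diff=2 [FAIL (|-1-1|=2 > 1)], height=2
  node 28: h_left=-1, h_right=2, diff=3 [FAIL (|-1-2|=3 > 1)], height=3
  node 22: h_left=-1, h_right=3, diff=4 [FAIL (|-1-3|=4 > 1)], height=4
  node 15: h_left=-1, h_right=4, diff=5 [FAIL (|-1-4|=5 > 1)], height=5
  node 3: h_left=-1, h_right=5, diff=6 [FAIL (|-1-5|=6 > 1)], height=6
  node 1: h_left=-1, h_right=6, diff=7 [FAIL (|-1-6|=7 > 1)], height=7
Node 35 violates the condition: |-1 - 1| = 2 > 1.
Result: Not balanced


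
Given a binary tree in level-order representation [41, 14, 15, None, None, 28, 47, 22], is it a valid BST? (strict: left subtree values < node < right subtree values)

Level-order array: [41, 14, 15, None, None, 28, 47, 22]
Validate using subtree bounds (lo, hi): at each node, require lo < value < hi,
then recurse left with hi=value and right with lo=value.
Preorder trace (stopping at first violation):
  at node 41 with bounds (-inf, +inf): OK
  at node 14 with bounds (-inf, 41): OK
  at node 15 with bounds (41, +inf): VIOLATION
Node 15 violates its bound: not (41 < 15 < +inf).
Result: Not a valid BST


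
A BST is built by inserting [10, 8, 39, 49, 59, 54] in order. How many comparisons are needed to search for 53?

Search path for 53: 10 -> 39 -> 49 -> 59 -> 54
Found: False
Comparisons: 5


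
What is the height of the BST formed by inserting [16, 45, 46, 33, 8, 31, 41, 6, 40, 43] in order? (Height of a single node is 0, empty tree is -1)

Insertion order: [16, 45, 46, 33, 8, 31, 41, 6, 40, 43]
Tree (level-order array): [16, 8, 45, 6, None, 33, 46, None, None, 31, 41, None, None, None, None, 40, 43]
Compute height bottom-up (empty subtree = -1):
  height(6) = 1 + max(-1, -1) = 0
  height(8) = 1 + max(0, -1) = 1
  height(31) = 1 + max(-1, -1) = 0
  height(40) = 1 + max(-1, -1) = 0
  height(43) = 1 + max(-1, -1) = 0
  height(41) = 1 + max(0, 0) = 1
  height(33) = 1 + max(0, 1) = 2
  height(46) = 1 + max(-1, -1) = 0
  height(45) = 1 + max(2, 0) = 3
  height(16) = 1 + max(1, 3) = 4
Height = 4


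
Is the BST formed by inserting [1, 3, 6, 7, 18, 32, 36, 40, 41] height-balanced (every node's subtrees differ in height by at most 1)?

Tree (level-order array): [1, None, 3, None, 6, None, 7, None, 18, None, 32, None, 36, None, 40, None, 41]
Definition: a tree is height-balanced if, at every node, |h(left) - h(right)| <= 1 (empty subtree has height -1).
Bottom-up per-node check:
  node 41: h_left=-1, h_right=-1, diff=0 [OK], height=0
  node 40: h_left=-1, h_right=0, diff=1 [OK], height=1
  node 36: h_left=-1, h_right=1, diff=2 [FAIL (|-1-1|=2 > 1)], height=2
  node 32: h_left=-1, h_right=2, diff=3 [FAIL (|-1-2|=3 > 1)], height=3
  node 18: h_left=-1, h_right=3, diff=4 [FAIL (|-1-3|=4 > 1)], height=4
  node 7: h_left=-1, h_right=4, diff=5 [FAIL (|-1-4|=5 > 1)], height=5
  node 6: h_left=-1, h_right=5, diff=6 [FAIL (|-1-5|=6 > 1)], height=6
  node 3: h_left=-1, h_right=6, diff=7 [FAIL (|-1-6|=7 > 1)], height=7
  node 1: h_left=-1, h_right=7, diff=8 [FAIL (|-1-7|=8 > 1)], height=8
Node 36 violates the condition: |-1 - 1| = 2 > 1.
Result: Not balanced


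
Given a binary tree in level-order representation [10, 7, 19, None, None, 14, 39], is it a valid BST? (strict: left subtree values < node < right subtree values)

Level-order array: [10, 7, 19, None, None, 14, 39]
Validate using subtree bounds (lo, hi): at each node, require lo < value < hi,
then recurse left with hi=value and right with lo=value.
Preorder trace (stopping at first violation):
  at node 10 with bounds (-inf, +inf): OK
  at node 7 with bounds (-inf, 10): OK
  at node 19 with bounds (10, +inf): OK
  at node 14 with bounds (10, 19): OK
  at node 39 with bounds (19, +inf): OK
No violation found at any node.
Result: Valid BST


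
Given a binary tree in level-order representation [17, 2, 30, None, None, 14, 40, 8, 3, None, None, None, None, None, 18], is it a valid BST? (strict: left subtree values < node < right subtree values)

Level-order array: [17, 2, 30, None, None, 14, 40, 8, 3, None, None, None, None, None, 18]
Validate using subtree bounds (lo, hi): at each node, require lo < value < hi,
then recurse left with hi=value and right with lo=value.
Preorder trace (stopping at first violation):
  at node 17 with bounds (-inf, +inf): OK
  at node 2 with bounds (-inf, 17): OK
  at node 30 with bounds (17, +inf): OK
  at node 14 with bounds (17, 30): VIOLATION
Node 14 violates its bound: not (17 < 14 < 30).
Result: Not a valid BST


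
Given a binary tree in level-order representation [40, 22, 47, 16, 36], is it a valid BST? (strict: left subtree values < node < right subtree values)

Level-order array: [40, 22, 47, 16, 36]
Validate using subtree bounds (lo, hi): at each node, require lo < value < hi,
then recurse left with hi=value and right with lo=value.
Preorder trace (stopping at first violation):
  at node 40 with bounds (-inf, +inf): OK
  at node 22 with bounds (-inf, 40): OK
  at node 16 with bounds (-inf, 22): OK
  at node 36 with bounds (22, 40): OK
  at node 47 with bounds (40, +inf): OK
No violation found at any node.
Result: Valid BST


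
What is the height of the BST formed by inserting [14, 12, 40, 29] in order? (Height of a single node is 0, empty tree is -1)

Insertion order: [14, 12, 40, 29]
Tree (level-order array): [14, 12, 40, None, None, 29]
Compute height bottom-up (empty subtree = -1):
  height(12) = 1 + max(-1, -1) = 0
  height(29) = 1 + max(-1, -1) = 0
  height(40) = 1 + max(0, -1) = 1
  height(14) = 1 + max(0, 1) = 2
Height = 2


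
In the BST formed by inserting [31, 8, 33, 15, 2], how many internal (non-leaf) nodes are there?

Tree built from: [31, 8, 33, 15, 2]
Tree (level-order array): [31, 8, 33, 2, 15]
Rule: An internal node has at least one child.
Per-node child counts:
  node 31: 2 child(ren)
  node 8: 2 child(ren)
  node 2: 0 child(ren)
  node 15: 0 child(ren)
  node 33: 0 child(ren)
Matching nodes: [31, 8]
Count of internal (non-leaf) nodes: 2


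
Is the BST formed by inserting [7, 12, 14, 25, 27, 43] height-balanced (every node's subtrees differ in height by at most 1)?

Tree (level-order array): [7, None, 12, None, 14, None, 25, None, 27, None, 43]
Definition: a tree is height-balanced if, at every node, |h(left) - h(right)| <= 1 (empty subtree has height -1).
Bottom-up per-node check:
  node 43: h_left=-1, h_right=-1, diff=0 [OK], height=0
  node 27: h_left=-1, h_right=0, diff=1 [OK], height=1
  node 25: h_left=-1, h_right=1, diff=2 [FAIL (|-1-1|=2 > 1)], height=2
  node 14: h_left=-1, h_right=2, diff=3 [FAIL (|-1-2|=3 > 1)], height=3
  node 12: h_left=-1, h_right=3, diff=4 [FAIL (|-1-3|=4 > 1)], height=4
  node 7: h_left=-1, h_right=4, diff=5 [FAIL (|-1-4|=5 > 1)], height=5
Node 25 violates the condition: |-1 - 1| = 2 > 1.
Result: Not balanced


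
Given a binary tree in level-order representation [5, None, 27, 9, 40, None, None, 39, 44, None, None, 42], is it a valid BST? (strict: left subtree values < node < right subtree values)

Level-order array: [5, None, 27, 9, 40, None, None, 39, 44, None, None, 42]
Validate using subtree bounds (lo, hi): at each node, require lo < value < hi,
then recurse left with hi=value and right with lo=value.
Preorder trace (stopping at first violation):
  at node 5 with bounds (-inf, +inf): OK
  at node 27 with bounds (5, +inf): OK
  at node 9 with bounds (5, 27): OK
  at node 40 with bounds (27, +inf): OK
  at node 39 with bounds (27, 40): OK
  at node 44 with bounds (40, +inf): OK
  at node 42 with bounds (40, 44): OK
No violation found at any node.
Result: Valid BST


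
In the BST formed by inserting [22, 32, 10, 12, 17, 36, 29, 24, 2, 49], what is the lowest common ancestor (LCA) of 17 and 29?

Tree insertion order: [22, 32, 10, 12, 17, 36, 29, 24, 2, 49]
Tree (level-order array): [22, 10, 32, 2, 12, 29, 36, None, None, None, 17, 24, None, None, 49]
In a BST, the LCA of p=17, q=29 is the first node v on the
root-to-leaf path with p <= v <= q (go left if both < v, right if both > v).
Walk from root:
  at 22: 17 <= 22 <= 29, this is the LCA
LCA = 22


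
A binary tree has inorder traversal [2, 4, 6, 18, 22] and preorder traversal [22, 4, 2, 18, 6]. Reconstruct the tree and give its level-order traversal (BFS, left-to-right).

Inorder:  [2, 4, 6, 18, 22]
Preorder: [22, 4, 2, 18, 6]
Algorithm: preorder visits root first, so consume preorder in order;
for each root, split the current inorder slice at that value into
left-subtree inorder and right-subtree inorder, then recurse.
Recursive splits:
  root=22; inorder splits into left=[2, 4, 6, 18], right=[]
  root=4; inorder splits into left=[2], right=[6, 18]
  root=2; inorder splits into left=[], right=[]
  root=18; inorder splits into left=[6], right=[]
  root=6; inorder splits into left=[], right=[]
Reconstructed level-order: [22, 4, 2, 18, 6]


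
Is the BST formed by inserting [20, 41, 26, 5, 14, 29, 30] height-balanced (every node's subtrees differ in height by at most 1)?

Tree (level-order array): [20, 5, 41, None, 14, 26, None, None, None, None, 29, None, 30]
Definition: a tree is height-balanced if, at every node, |h(left) - h(right)| <= 1 (empty subtree has height -1).
Bottom-up per-node check:
  node 14: h_left=-1, h_right=-1, diff=0 [OK], height=0
  node 5: h_left=-1, h_right=0, diff=1 [OK], height=1
  node 30: h_left=-1, h_right=-1, diff=0 [OK], height=0
  node 29: h_left=-1, h_right=0, diff=1 [OK], height=1
  node 26: h_left=-1, h_right=1, diff=2 [FAIL (|-1-1|=2 > 1)], height=2
  node 41: h_left=2, h_right=-1, diff=3 [FAIL (|2--1|=3 > 1)], height=3
  node 20: h_left=1, h_right=3, diff=2 [FAIL (|1-3|=2 > 1)], height=4
Node 26 violates the condition: |-1 - 1| = 2 > 1.
Result: Not balanced


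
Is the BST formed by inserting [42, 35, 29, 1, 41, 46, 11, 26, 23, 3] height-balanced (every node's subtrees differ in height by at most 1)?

Tree (level-order array): [42, 35, 46, 29, 41, None, None, 1, None, None, None, None, 11, 3, 26, None, None, 23]
Definition: a tree is height-balanced if, at every node, |h(left) - h(right)| <= 1 (empty subtree has height -1).
Bottom-up per-node check:
  node 3: h_left=-1, h_right=-1, diff=0 [OK], height=0
  node 23: h_left=-1, h_right=-1, diff=0 [OK], height=0
  node 26: h_left=0, h_right=-1, diff=1 [OK], height=1
  node 11: h_left=0, h_right=1, diff=1 [OK], height=2
  node 1: h_left=-1, h_right=2, diff=3 [FAIL (|-1-2|=3 > 1)], height=3
  node 29: h_left=3, h_right=-1, diff=4 [FAIL (|3--1|=4 > 1)], height=4
  node 41: h_left=-1, h_right=-1, diff=0 [OK], height=0
  node 35: h_left=4, h_right=0, diff=4 [FAIL (|4-0|=4 > 1)], height=5
  node 46: h_left=-1, h_right=-1, diff=0 [OK], height=0
  node 42: h_left=5, h_right=0, diff=5 [FAIL (|5-0|=5 > 1)], height=6
Node 1 violates the condition: |-1 - 2| = 3 > 1.
Result: Not balanced


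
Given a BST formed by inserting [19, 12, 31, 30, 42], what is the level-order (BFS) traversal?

Tree insertion order: [19, 12, 31, 30, 42]
Tree (level-order array): [19, 12, 31, None, None, 30, 42]
BFS from the root, enqueuing left then right child of each popped node:
  queue [19] -> pop 19, enqueue [12, 31], visited so far: [19]
  queue [12, 31] -> pop 12, enqueue [none], visited so far: [19, 12]
  queue [31] -> pop 31, enqueue [30, 42], visited so far: [19, 12, 31]
  queue [30, 42] -> pop 30, enqueue [none], visited so far: [19, 12, 31, 30]
  queue [42] -> pop 42, enqueue [none], visited so far: [19, 12, 31, 30, 42]
Result: [19, 12, 31, 30, 42]


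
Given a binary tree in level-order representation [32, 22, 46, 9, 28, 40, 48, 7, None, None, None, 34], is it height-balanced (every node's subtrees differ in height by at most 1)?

Tree (level-order array): [32, 22, 46, 9, 28, 40, 48, 7, None, None, None, 34]
Definition: a tree is height-balanced if, at every node, |h(left) - h(right)| <= 1 (empty subtree has height -1).
Bottom-up per-node check:
  node 7: h_left=-1, h_right=-1, diff=0 [OK], height=0
  node 9: h_left=0, h_right=-1, diff=1 [OK], height=1
  node 28: h_left=-1, h_right=-1, diff=0 [OK], height=0
  node 22: h_left=1, h_right=0, diff=1 [OK], height=2
  node 34: h_left=-1, h_right=-1, diff=0 [OK], height=0
  node 40: h_left=0, h_right=-1, diff=1 [OK], height=1
  node 48: h_left=-1, h_right=-1, diff=0 [OK], height=0
  node 46: h_left=1, h_right=0, diff=1 [OK], height=2
  node 32: h_left=2, h_right=2, diff=0 [OK], height=3
All nodes satisfy the balance condition.
Result: Balanced


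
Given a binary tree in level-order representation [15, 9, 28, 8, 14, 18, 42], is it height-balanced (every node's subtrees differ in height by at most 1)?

Tree (level-order array): [15, 9, 28, 8, 14, 18, 42]
Definition: a tree is height-balanced if, at every node, |h(left) - h(right)| <= 1 (empty subtree has height -1).
Bottom-up per-node check:
  node 8: h_left=-1, h_right=-1, diff=0 [OK], height=0
  node 14: h_left=-1, h_right=-1, diff=0 [OK], height=0
  node 9: h_left=0, h_right=0, diff=0 [OK], height=1
  node 18: h_left=-1, h_right=-1, diff=0 [OK], height=0
  node 42: h_left=-1, h_right=-1, diff=0 [OK], height=0
  node 28: h_left=0, h_right=0, diff=0 [OK], height=1
  node 15: h_left=1, h_right=1, diff=0 [OK], height=2
All nodes satisfy the balance condition.
Result: Balanced


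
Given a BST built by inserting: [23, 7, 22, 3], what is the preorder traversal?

Tree insertion order: [23, 7, 22, 3]
Tree (level-order array): [23, 7, None, 3, 22]
Preorder traversal: [23, 7, 3, 22]


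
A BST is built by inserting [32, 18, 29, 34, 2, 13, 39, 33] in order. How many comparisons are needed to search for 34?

Search path for 34: 32 -> 34
Found: True
Comparisons: 2


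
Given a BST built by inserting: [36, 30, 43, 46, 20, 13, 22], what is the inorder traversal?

Tree insertion order: [36, 30, 43, 46, 20, 13, 22]
Tree (level-order array): [36, 30, 43, 20, None, None, 46, 13, 22]
Inorder traversal: [13, 20, 22, 30, 36, 43, 46]


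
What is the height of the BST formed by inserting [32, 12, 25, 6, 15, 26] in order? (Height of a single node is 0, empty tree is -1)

Insertion order: [32, 12, 25, 6, 15, 26]
Tree (level-order array): [32, 12, None, 6, 25, None, None, 15, 26]
Compute height bottom-up (empty subtree = -1):
  height(6) = 1 + max(-1, -1) = 0
  height(15) = 1 + max(-1, -1) = 0
  height(26) = 1 + max(-1, -1) = 0
  height(25) = 1 + max(0, 0) = 1
  height(12) = 1 + max(0, 1) = 2
  height(32) = 1 + max(2, -1) = 3
Height = 3


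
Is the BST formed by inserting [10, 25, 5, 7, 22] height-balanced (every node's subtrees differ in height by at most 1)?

Tree (level-order array): [10, 5, 25, None, 7, 22]
Definition: a tree is height-balanced if, at every node, |h(left) - h(right)| <= 1 (empty subtree has height -1).
Bottom-up per-node check:
  node 7: h_left=-1, h_right=-1, diff=0 [OK], height=0
  node 5: h_left=-1, h_right=0, diff=1 [OK], height=1
  node 22: h_left=-1, h_right=-1, diff=0 [OK], height=0
  node 25: h_left=0, h_right=-1, diff=1 [OK], height=1
  node 10: h_left=1, h_right=1, diff=0 [OK], height=2
All nodes satisfy the balance condition.
Result: Balanced


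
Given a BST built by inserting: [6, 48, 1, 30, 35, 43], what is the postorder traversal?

Tree insertion order: [6, 48, 1, 30, 35, 43]
Tree (level-order array): [6, 1, 48, None, None, 30, None, None, 35, None, 43]
Postorder traversal: [1, 43, 35, 30, 48, 6]


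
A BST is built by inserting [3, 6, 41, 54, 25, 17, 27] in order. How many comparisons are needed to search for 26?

Search path for 26: 3 -> 6 -> 41 -> 25 -> 27
Found: False
Comparisons: 5


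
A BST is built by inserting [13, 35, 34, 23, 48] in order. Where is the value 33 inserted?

Starting tree (level order): [13, None, 35, 34, 48, 23]
Insertion path: 13 -> 35 -> 34 -> 23
Result: insert 33 as right child of 23
Final tree (level order): [13, None, 35, 34, 48, 23, None, None, None, None, 33]


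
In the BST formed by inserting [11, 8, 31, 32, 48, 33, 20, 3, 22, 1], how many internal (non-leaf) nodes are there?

Tree built from: [11, 8, 31, 32, 48, 33, 20, 3, 22, 1]
Tree (level-order array): [11, 8, 31, 3, None, 20, 32, 1, None, None, 22, None, 48, None, None, None, None, 33]
Rule: An internal node has at least one child.
Per-node child counts:
  node 11: 2 child(ren)
  node 8: 1 child(ren)
  node 3: 1 child(ren)
  node 1: 0 child(ren)
  node 31: 2 child(ren)
  node 20: 1 child(ren)
  node 22: 0 child(ren)
  node 32: 1 child(ren)
  node 48: 1 child(ren)
  node 33: 0 child(ren)
Matching nodes: [11, 8, 3, 31, 20, 32, 48]
Count of internal (non-leaf) nodes: 7


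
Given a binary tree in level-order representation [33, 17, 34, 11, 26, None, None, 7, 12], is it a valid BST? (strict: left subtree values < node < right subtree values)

Level-order array: [33, 17, 34, 11, 26, None, None, 7, 12]
Validate using subtree bounds (lo, hi): at each node, require lo < value < hi,
then recurse left with hi=value and right with lo=value.
Preorder trace (stopping at first violation):
  at node 33 with bounds (-inf, +inf): OK
  at node 17 with bounds (-inf, 33): OK
  at node 11 with bounds (-inf, 17): OK
  at node 7 with bounds (-inf, 11): OK
  at node 12 with bounds (11, 17): OK
  at node 26 with bounds (17, 33): OK
  at node 34 with bounds (33, +inf): OK
No violation found at any node.
Result: Valid BST


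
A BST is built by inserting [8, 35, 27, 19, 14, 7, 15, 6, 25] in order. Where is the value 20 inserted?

Starting tree (level order): [8, 7, 35, 6, None, 27, None, None, None, 19, None, 14, 25, None, 15]
Insertion path: 8 -> 35 -> 27 -> 19 -> 25
Result: insert 20 as left child of 25
Final tree (level order): [8, 7, 35, 6, None, 27, None, None, None, 19, None, 14, 25, None, 15, 20]


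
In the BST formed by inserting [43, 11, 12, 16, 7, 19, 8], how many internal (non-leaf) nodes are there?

Tree built from: [43, 11, 12, 16, 7, 19, 8]
Tree (level-order array): [43, 11, None, 7, 12, None, 8, None, 16, None, None, None, 19]
Rule: An internal node has at least one child.
Per-node child counts:
  node 43: 1 child(ren)
  node 11: 2 child(ren)
  node 7: 1 child(ren)
  node 8: 0 child(ren)
  node 12: 1 child(ren)
  node 16: 1 child(ren)
  node 19: 0 child(ren)
Matching nodes: [43, 11, 7, 12, 16]
Count of internal (non-leaf) nodes: 5


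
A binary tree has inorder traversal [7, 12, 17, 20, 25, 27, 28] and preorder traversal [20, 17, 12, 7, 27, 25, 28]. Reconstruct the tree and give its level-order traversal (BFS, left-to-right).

Inorder:  [7, 12, 17, 20, 25, 27, 28]
Preorder: [20, 17, 12, 7, 27, 25, 28]
Algorithm: preorder visits root first, so consume preorder in order;
for each root, split the current inorder slice at that value into
left-subtree inorder and right-subtree inorder, then recurse.
Recursive splits:
  root=20; inorder splits into left=[7, 12, 17], right=[25, 27, 28]
  root=17; inorder splits into left=[7, 12], right=[]
  root=12; inorder splits into left=[7], right=[]
  root=7; inorder splits into left=[], right=[]
  root=27; inorder splits into left=[25], right=[28]
  root=25; inorder splits into left=[], right=[]
  root=28; inorder splits into left=[], right=[]
Reconstructed level-order: [20, 17, 27, 12, 25, 28, 7]


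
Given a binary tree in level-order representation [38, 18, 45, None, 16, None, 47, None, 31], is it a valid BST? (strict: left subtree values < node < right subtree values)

Level-order array: [38, 18, 45, None, 16, None, 47, None, 31]
Validate using subtree bounds (lo, hi): at each node, require lo < value < hi,
then recurse left with hi=value and right with lo=value.
Preorder trace (stopping at first violation):
  at node 38 with bounds (-inf, +inf): OK
  at node 18 with bounds (-inf, 38): OK
  at node 16 with bounds (18, 38): VIOLATION
Node 16 violates its bound: not (18 < 16 < 38).
Result: Not a valid BST


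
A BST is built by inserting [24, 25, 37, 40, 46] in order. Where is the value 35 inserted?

Starting tree (level order): [24, None, 25, None, 37, None, 40, None, 46]
Insertion path: 24 -> 25 -> 37
Result: insert 35 as left child of 37
Final tree (level order): [24, None, 25, None, 37, 35, 40, None, None, None, 46]


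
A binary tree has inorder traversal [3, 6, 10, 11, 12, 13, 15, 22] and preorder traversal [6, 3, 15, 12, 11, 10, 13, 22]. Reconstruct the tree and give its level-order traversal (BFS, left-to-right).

Inorder:  [3, 6, 10, 11, 12, 13, 15, 22]
Preorder: [6, 3, 15, 12, 11, 10, 13, 22]
Algorithm: preorder visits root first, so consume preorder in order;
for each root, split the current inorder slice at that value into
left-subtree inorder and right-subtree inorder, then recurse.
Recursive splits:
  root=6; inorder splits into left=[3], right=[10, 11, 12, 13, 15, 22]
  root=3; inorder splits into left=[], right=[]
  root=15; inorder splits into left=[10, 11, 12, 13], right=[22]
  root=12; inorder splits into left=[10, 11], right=[13]
  root=11; inorder splits into left=[10], right=[]
  root=10; inorder splits into left=[], right=[]
  root=13; inorder splits into left=[], right=[]
  root=22; inorder splits into left=[], right=[]
Reconstructed level-order: [6, 3, 15, 12, 22, 11, 13, 10]


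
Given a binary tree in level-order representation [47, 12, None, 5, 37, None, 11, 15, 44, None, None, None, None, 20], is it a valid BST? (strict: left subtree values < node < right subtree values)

Level-order array: [47, 12, None, 5, 37, None, 11, 15, 44, None, None, None, None, 20]
Validate using subtree bounds (lo, hi): at each node, require lo < value < hi,
then recurse left with hi=value and right with lo=value.
Preorder trace (stopping at first violation):
  at node 47 with bounds (-inf, +inf): OK
  at node 12 with bounds (-inf, 47): OK
  at node 5 with bounds (-inf, 12): OK
  at node 11 with bounds (5, 12): OK
  at node 37 with bounds (12, 47): OK
  at node 15 with bounds (12, 37): OK
  at node 44 with bounds (37, 47): OK
  at node 20 with bounds (37, 44): VIOLATION
Node 20 violates its bound: not (37 < 20 < 44).
Result: Not a valid BST


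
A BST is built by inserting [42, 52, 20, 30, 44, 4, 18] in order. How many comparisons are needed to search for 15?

Search path for 15: 42 -> 20 -> 4 -> 18
Found: False
Comparisons: 4


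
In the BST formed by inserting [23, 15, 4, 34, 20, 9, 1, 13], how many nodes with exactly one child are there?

Tree built from: [23, 15, 4, 34, 20, 9, 1, 13]
Tree (level-order array): [23, 15, 34, 4, 20, None, None, 1, 9, None, None, None, None, None, 13]
Rule: These are nodes with exactly 1 non-null child.
Per-node child counts:
  node 23: 2 child(ren)
  node 15: 2 child(ren)
  node 4: 2 child(ren)
  node 1: 0 child(ren)
  node 9: 1 child(ren)
  node 13: 0 child(ren)
  node 20: 0 child(ren)
  node 34: 0 child(ren)
Matching nodes: [9]
Count of nodes with exactly one child: 1


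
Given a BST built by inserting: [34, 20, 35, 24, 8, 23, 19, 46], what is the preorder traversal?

Tree insertion order: [34, 20, 35, 24, 8, 23, 19, 46]
Tree (level-order array): [34, 20, 35, 8, 24, None, 46, None, 19, 23]
Preorder traversal: [34, 20, 8, 19, 24, 23, 35, 46]


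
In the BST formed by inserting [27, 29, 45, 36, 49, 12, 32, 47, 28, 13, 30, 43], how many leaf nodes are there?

Tree built from: [27, 29, 45, 36, 49, 12, 32, 47, 28, 13, 30, 43]
Tree (level-order array): [27, 12, 29, None, 13, 28, 45, None, None, None, None, 36, 49, 32, 43, 47, None, 30]
Rule: A leaf has 0 children.
Per-node child counts:
  node 27: 2 child(ren)
  node 12: 1 child(ren)
  node 13: 0 child(ren)
  node 29: 2 child(ren)
  node 28: 0 child(ren)
  node 45: 2 child(ren)
  node 36: 2 child(ren)
  node 32: 1 child(ren)
  node 30: 0 child(ren)
  node 43: 0 child(ren)
  node 49: 1 child(ren)
  node 47: 0 child(ren)
Matching nodes: [13, 28, 30, 43, 47]
Count of leaf nodes: 5


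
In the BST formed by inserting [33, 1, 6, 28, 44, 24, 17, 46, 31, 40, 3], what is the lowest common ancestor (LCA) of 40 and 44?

Tree insertion order: [33, 1, 6, 28, 44, 24, 17, 46, 31, 40, 3]
Tree (level-order array): [33, 1, 44, None, 6, 40, 46, 3, 28, None, None, None, None, None, None, 24, 31, 17]
In a BST, the LCA of p=40, q=44 is the first node v on the
root-to-leaf path with p <= v <= q (go left if both < v, right if both > v).
Walk from root:
  at 33: both 40 and 44 > 33, go right
  at 44: 40 <= 44 <= 44, this is the LCA
LCA = 44


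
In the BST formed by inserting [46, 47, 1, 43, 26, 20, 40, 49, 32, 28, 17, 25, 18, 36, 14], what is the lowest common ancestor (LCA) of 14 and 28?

Tree insertion order: [46, 47, 1, 43, 26, 20, 40, 49, 32, 28, 17, 25, 18, 36, 14]
Tree (level-order array): [46, 1, 47, None, 43, None, 49, 26, None, None, None, 20, 40, 17, 25, 32, None, 14, 18, None, None, 28, 36]
In a BST, the LCA of p=14, q=28 is the first node v on the
root-to-leaf path with p <= v <= q (go left if both < v, right if both > v).
Walk from root:
  at 46: both 14 and 28 < 46, go left
  at 1: both 14 and 28 > 1, go right
  at 43: both 14 and 28 < 43, go left
  at 26: 14 <= 26 <= 28, this is the LCA
LCA = 26


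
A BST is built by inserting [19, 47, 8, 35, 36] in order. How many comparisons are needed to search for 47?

Search path for 47: 19 -> 47
Found: True
Comparisons: 2


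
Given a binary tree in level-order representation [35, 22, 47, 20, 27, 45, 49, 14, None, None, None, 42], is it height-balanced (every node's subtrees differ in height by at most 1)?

Tree (level-order array): [35, 22, 47, 20, 27, 45, 49, 14, None, None, None, 42]
Definition: a tree is height-balanced if, at every node, |h(left) - h(right)| <= 1 (empty subtree has height -1).
Bottom-up per-node check:
  node 14: h_left=-1, h_right=-1, diff=0 [OK], height=0
  node 20: h_left=0, h_right=-1, diff=1 [OK], height=1
  node 27: h_left=-1, h_right=-1, diff=0 [OK], height=0
  node 22: h_left=1, h_right=0, diff=1 [OK], height=2
  node 42: h_left=-1, h_right=-1, diff=0 [OK], height=0
  node 45: h_left=0, h_right=-1, diff=1 [OK], height=1
  node 49: h_left=-1, h_right=-1, diff=0 [OK], height=0
  node 47: h_left=1, h_right=0, diff=1 [OK], height=2
  node 35: h_left=2, h_right=2, diff=0 [OK], height=3
All nodes satisfy the balance condition.
Result: Balanced


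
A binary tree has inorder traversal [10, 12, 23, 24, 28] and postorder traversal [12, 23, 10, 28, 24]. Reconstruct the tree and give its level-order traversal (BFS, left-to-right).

Inorder:   [10, 12, 23, 24, 28]
Postorder: [12, 23, 10, 28, 24]
Algorithm: postorder visits root last, so walk postorder right-to-left;
each value is the root of the current inorder slice — split it at that
value, recurse on the right subtree first, then the left.
Recursive splits:
  root=24; inorder splits into left=[10, 12, 23], right=[28]
  root=28; inorder splits into left=[], right=[]
  root=10; inorder splits into left=[], right=[12, 23]
  root=23; inorder splits into left=[12], right=[]
  root=12; inorder splits into left=[], right=[]
Reconstructed level-order: [24, 10, 28, 23, 12]


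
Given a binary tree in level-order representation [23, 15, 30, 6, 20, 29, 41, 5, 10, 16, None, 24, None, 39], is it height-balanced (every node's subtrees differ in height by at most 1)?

Tree (level-order array): [23, 15, 30, 6, 20, 29, 41, 5, 10, 16, None, 24, None, 39]
Definition: a tree is height-balanced if, at every node, |h(left) - h(right)| <= 1 (empty subtree has height -1).
Bottom-up per-node check:
  node 5: h_left=-1, h_right=-1, diff=0 [OK], height=0
  node 10: h_left=-1, h_right=-1, diff=0 [OK], height=0
  node 6: h_left=0, h_right=0, diff=0 [OK], height=1
  node 16: h_left=-1, h_right=-1, diff=0 [OK], height=0
  node 20: h_left=0, h_right=-1, diff=1 [OK], height=1
  node 15: h_left=1, h_right=1, diff=0 [OK], height=2
  node 24: h_left=-1, h_right=-1, diff=0 [OK], height=0
  node 29: h_left=0, h_right=-1, diff=1 [OK], height=1
  node 39: h_left=-1, h_right=-1, diff=0 [OK], height=0
  node 41: h_left=0, h_right=-1, diff=1 [OK], height=1
  node 30: h_left=1, h_right=1, diff=0 [OK], height=2
  node 23: h_left=2, h_right=2, diff=0 [OK], height=3
All nodes satisfy the balance condition.
Result: Balanced


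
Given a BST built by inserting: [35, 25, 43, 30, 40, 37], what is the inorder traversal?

Tree insertion order: [35, 25, 43, 30, 40, 37]
Tree (level-order array): [35, 25, 43, None, 30, 40, None, None, None, 37]
Inorder traversal: [25, 30, 35, 37, 40, 43]


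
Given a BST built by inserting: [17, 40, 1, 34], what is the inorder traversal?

Tree insertion order: [17, 40, 1, 34]
Tree (level-order array): [17, 1, 40, None, None, 34]
Inorder traversal: [1, 17, 34, 40]


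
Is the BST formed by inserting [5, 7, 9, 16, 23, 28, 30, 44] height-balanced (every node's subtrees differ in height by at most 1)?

Tree (level-order array): [5, None, 7, None, 9, None, 16, None, 23, None, 28, None, 30, None, 44]
Definition: a tree is height-balanced if, at every node, |h(left) - h(right)| <= 1 (empty subtree has height -1).
Bottom-up per-node check:
  node 44: h_left=-1, h_right=-1, diff=0 [OK], height=0
  node 30: h_left=-1, h_right=0, diff=1 [OK], height=1
  node 28: h_left=-1, h_right=1, diff=2 [FAIL (|-1-1|=2 > 1)], height=2
  node 23: h_left=-1, h_right=2, diff=3 [FAIL (|-1-2|=3 > 1)], height=3
  node 16: h_left=-1, h_right=3, diff=4 [FAIL (|-1-3|=4 > 1)], height=4
  node 9: h_left=-1, h_right=4, diff=5 [FAIL (|-1-4|=5 > 1)], height=5
  node 7: h_left=-1, h_right=5, diff=6 [FAIL (|-1-5|=6 > 1)], height=6
  node 5: h_left=-1, h_right=6, diff=7 [FAIL (|-1-6|=7 > 1)], height=7
Node 28 violates the condition: |-1 - 1| = 2 > 1.
Result: Not balanced


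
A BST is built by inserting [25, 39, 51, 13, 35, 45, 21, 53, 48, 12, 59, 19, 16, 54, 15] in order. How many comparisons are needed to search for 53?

Search path for 53: 25 -> 39 -> 51 -> 53
Found: True
Comparisons: 4


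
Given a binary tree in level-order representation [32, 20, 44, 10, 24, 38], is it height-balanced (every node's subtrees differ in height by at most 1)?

Tree (level-order array): [32, 20, 44, 10, 24, 38]
Definition: a tree is height-balanced if, at every node, |h(left) - h(right)| <= 1 (empty subtree has height -1).
Bottom-up per-node check:
  node 10: h_left=-1, h_right=-1, diff=0 [OK], height=0
  node 24: h_left=-1, h_right=-1, diff=0 [OK], height=0
  node 20: h_left=0, h_right=0, diff=0 [OK], height=1
  node 38: h_left=-1, h_right=-1, diff=0 [OK], height=0
  node 44: h_left=0, h_right=-1, diff=1 [OK], height=1
  node 32: h_left=1, h_right=1, diff=0 [OK], height=2
All nodes satisfy the balance condition.
Result: Balanced


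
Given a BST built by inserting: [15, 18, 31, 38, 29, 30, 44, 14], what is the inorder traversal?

Tree insertion order: [15, 18, 31, 38, 29, 30, 44, 14]
Tree (level-order array): [15, 14, 18, None, None, None, 31, 29, 38, None, 30, None, 44]
Inorder traversal: [14, 15, 18, 29, 30, 31, 38, 44]


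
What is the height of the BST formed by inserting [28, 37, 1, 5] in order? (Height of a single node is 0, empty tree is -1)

Insertion order: [28, 37, 1, 5]
Tree (level-order array): [28, 1, 37, None, 5]
Compute height bottom-up (empty subtree = -1):
  height(5) = 1 + max(-1, -1) = 0
  height(1) = 1 + max(-1, 0) = 1
  height(37) = 1 + max(-1, -1) = 0
  height(28) = 1 + max(1, 0) = 2
Height = 2


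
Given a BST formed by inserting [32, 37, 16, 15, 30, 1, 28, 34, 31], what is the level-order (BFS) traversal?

Tree insertion order: [32, 37, 16, 15, 30, 1, 28, 34, 31]
Tree (level-order array): [32, 16, 37, 15, 30, 34, None, 1, None, 28, 31]
BFS from the root, enqueuing left then right child of each popped node:
  queue [32] -> pop 32, enqueue [16, 37], visited so far: [32]
  queue [16, 37] -> pop 16, enqueue [15, 30], visited so far: [32, 16]
  queue [37, 15, 30] -> pop 37, enqueue [34], visited so far: [32, 16, 37]
  queue [15, 30, 34] -> pop 15, enqueue [1], visited so far: [32, 16, 37, 15]
  queue [30, 34, 1] -> pop 30, enqueue [28, 31], visited so far: [32, 16, 37, 15, 30]
  queue [34, 1, 28, 31] -> pop 34, enqueue [none], visited so far: [32, 16, 37, 15, 30, 34]
  queue [1, 28, 31] -> pop 1, enqueue [none], visited so far: [32, 16, 37, 15, 30, 34, 1]
  queue [28, 31] -> pop 28, enqueue [none], visited so far: [32, 16, 37, 15, 30, 34, 1, 28]
  queue [31] -> pop 31, enqueue [none], visited so far: [32, 16, 37, 15, 30, 34, 1, 28, 31]
Result: [32, 16, 37, 15, 30, 34, 1, 28, 31]


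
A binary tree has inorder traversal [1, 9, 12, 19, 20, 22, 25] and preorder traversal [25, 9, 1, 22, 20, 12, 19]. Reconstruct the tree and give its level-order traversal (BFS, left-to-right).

Inorder:  [1, 9, 12, 19, 20, 22, 25]
Preorder: [25, 9, 1, 22, 20, 12, 19]
Algorithm: preorder visits root first, so consume preorder in order;
for each root, split the current inorder slice at that value into
left-subtree inorder and right-subtree inorder, then recurse.
Recursive splits:
  root=25; inorder splits into left=[1, 9, 12, 19, 20, 22], right=[]
  root=9; inorder splits into left=[1], right=[12, 19, 20, 22]
  root=1; inorder splits into left=[], right=[]
  root=22; inorder splits into left=[12, 19, 20], right=[]
  root=20; inorder splits into left=[12, 19], right=[]
  root=12; inorder splits into left=[], right=[19]
  root=19; inorder splits into left=[], right=[]
Reconstructed level-order: [25, 9, 1, 22, 20, 12, 19]


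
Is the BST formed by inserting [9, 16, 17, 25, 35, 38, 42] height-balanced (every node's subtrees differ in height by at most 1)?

Tree (level-order array): [9, None, 16, None, 17, None, 25, None, 35, None, 38, None, 42]
Definition: a tree is height-balanced if, at every node, |h(left) - h(right)| <= 1 (empty subtree has height -1).
Bottom-up per-node check:
  node 42: h_left=-1, h_right=-1, diff=0 [OK], height=0
  node 38: h_left=-1, h_right=0, diff=1 [OK], height=1
  node 35: h_left=-1, h_right=1, diff=2 [FAIL (|-1-1|=2 > 1)], height=2
  node 25: h_left=-1, h_right=2, diff=3 [FAIL (|-1-2|=3 > 1)], height=3
  node 17: h_left=-1, h_right=3, diff=4 [FAIL (|-1-3|=4 > 1)], height=4
  node 16: h_left=-1, h_right=4, diff=5 [FAIL (|-1-4|=5 > 1)], height=5
  node 9: h_left=-1, h_right=5, diff=6 [FAIL (|-1-5|=6 > 1)], height=6
Node 35 violates the condition: |-1 - 1| = 2 > 1.
Result: Not balanced
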